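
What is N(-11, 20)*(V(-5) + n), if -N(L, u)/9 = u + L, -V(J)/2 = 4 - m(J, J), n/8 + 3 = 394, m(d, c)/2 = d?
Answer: -251100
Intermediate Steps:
m(d, c) = 2*d
n = 3128 (n = -24 + 8*394 = -24 + 3152 = 3128)
V(J) = -8 + 4*J (V(J) = -2*(4 - 2*J) = -8 + 4*J)
N(L, u) = -9*L - 9*u (N(L, u) = -9*(u + L) = -9*(L + u) = -9*L - 9*u)
N(-11, 20)*(V(-5) + n) = (-9*(-11) - 9*20)*((-8 + 4*(-5)) + 3128) = (99 - 180)*((-8 - 20) + 3128) = -81*(-28 + 3128) = -81*3100 = -251100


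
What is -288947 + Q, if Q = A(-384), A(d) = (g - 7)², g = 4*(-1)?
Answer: -288826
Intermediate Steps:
g = -4
A(d) = 121 (A(d) = (-4 - 7)² = (-11)² = 121)
Q = 121
-288947 + Q = -288947 + 121 = -288826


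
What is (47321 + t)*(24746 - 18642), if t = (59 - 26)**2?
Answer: 295494640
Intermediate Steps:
t = 1089 (t = 33**2 = 1089)
(47321 + t)*(24746 - 18642) = (47321 + 1089)*(24746 - 18642) = 48410*6104 = 295494640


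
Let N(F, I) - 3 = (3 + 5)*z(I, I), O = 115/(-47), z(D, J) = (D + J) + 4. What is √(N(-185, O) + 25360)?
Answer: 5*√2240443/47 ≈ 159.24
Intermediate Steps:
z(D, J) = 4 + D + J
O = -115/47 (O = 115*(-1/47) = -115/47 ≈ -2.4468)
N(F, I) = 35 + 16*I (N(F, I) = 3 + (3 + 5)*(4 + I + I) = 3 + 8*(4 + 2*I) = 3 + (32 + 16*I) = 35 + 16*I)
√(N(-185, O) + 25360) = √((35 + 16*(-115/47)) + 25360) = √((35 - 1840/47) + 25360) = √(-195/47 + 25360) = √(1191725/47) = 5*√2240443/47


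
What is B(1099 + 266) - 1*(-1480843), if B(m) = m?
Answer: 1482208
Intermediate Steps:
B(1099 + 266) - 1*(-1480843) = (1099 + 266) - 1*(-1480843) = 1365 + 1480843 = 1482208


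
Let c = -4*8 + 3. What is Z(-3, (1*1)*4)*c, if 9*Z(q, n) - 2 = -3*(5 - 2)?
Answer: 203/9 ≈ 22.556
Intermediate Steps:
Z(q, n) = -7/9 (Z(q, n) = 2/9 + (-3*(5 - 2))/9 = 2/9 + (-3*3)/9 = 2/9 + (⅑)*(-9) = 2/9 - 1 = -7/9)
c = -29 (c = -32 + 3 = -29)
Z(-3, (1*1)*4)*c = -7/9*(-29) = 203/9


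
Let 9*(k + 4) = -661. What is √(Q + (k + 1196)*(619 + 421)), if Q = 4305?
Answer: 5*√420337/3 ≈ 1080.6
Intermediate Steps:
k = -697/9 (k = -4 + (⅑)*(-661) = -4 - 661/9 = -697/9 ≈ -77.444)
√(Q + (k + 1196)*(619 + 421)) = √(4305 + (-697/9 + 1196)*(619 + 421)) = √(4305 + (10067/9)*1040) = √(4305 + 10469680/9) = √(10508425/9) = 5*√420337/3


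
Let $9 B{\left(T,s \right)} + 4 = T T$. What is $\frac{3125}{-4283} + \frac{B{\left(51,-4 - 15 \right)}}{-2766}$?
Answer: $- \frac{88916701}{106621002} \approx -0.83395$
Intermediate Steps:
$B{\left(T,s \right)} = - \frac{4}{9} + \frac{T^{2}}{9}$ ($B{\left(T,s \right)} = - \frac{4}{9} + \frac{T T}{9} = - \frac{4}{9} + \frac{T^{2}}{9}$)
$\frac{3125}{-4283} + \frac{B{\left(51,-4 - 15 \right)}}{-2766} = \frac{3125}{-4283} + \frac{- \frac{4}{9} + \frac{51^{2}}{9}}{-2766} = 3125 \left(- \frac{1}{4283}\right) + \left(- \frac{4}{9} + \frac{1}{9} \cdot 2601\right) \left(- \frac{1}{2766}\right) = - \frac{3125}{4283} + \left(- \frac{4}{9} + 289\right) \left(- \frac{1}{2766}\right) = - \frac{3125}{4283} + \frac{2597}{9} \left(- \frac{1}{2766}\right) = - \frac{3125}{4283} - \frac{2597}{24894} = - \frac{88916701}{106621002}$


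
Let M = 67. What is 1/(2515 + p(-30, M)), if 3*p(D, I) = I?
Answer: 3/7612 ≈ 0.00039411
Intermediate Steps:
p(D, I) = I/3
1/(2515 + p(-30, M)) = 1/(2515 + (1/3)*67) = 1/(2515 + 67/3) = 1/(7612/3) = 3/7612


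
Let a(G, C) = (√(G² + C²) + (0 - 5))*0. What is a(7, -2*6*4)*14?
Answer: 0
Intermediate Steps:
a(G, C) = 0 (a(G, C) = (√(C² + G²) - 5)*0 = (-5 + √(C² + G²))*0 = 0)
a(7, -2*6*4)*14 = 0*14 = 0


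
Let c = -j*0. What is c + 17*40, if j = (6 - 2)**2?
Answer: 680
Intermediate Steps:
j = 16 (j = 4**2 = 16)
c = 0 (c = -1*16*0 = -16*0 = 0)
c + 17*40 = 0 + 17*40 = 0 + 680 = 680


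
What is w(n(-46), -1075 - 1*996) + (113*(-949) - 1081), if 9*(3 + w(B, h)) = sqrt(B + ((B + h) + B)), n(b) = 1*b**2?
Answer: -108321 + sqrt(4277)/9 ≈ -1.0831e+5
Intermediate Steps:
n(b) = b**2
w(B, h) = -3 + sqrt(h + 3*B)/9 (w(B, h) = -3 + sqrt(B + ((B + h) + B))/9 = -3 + sqrt(B + (h + 2*B))/9 = -3 + sqrt(h + 3*B)/9)
w(n(-46), -1075 - 1*996) + (113*(-949) - 1081) = (-3 + sqrt((-1075 - 1*996) + 3*(-46)**2)/9) + (113*(-949) - 1081) = (-3 + sqrt((-1075 - 996) + 3*2116)/9) + (-107237 - 1081) = (-3 + sqrt(-2071 + 6348)/9) - 108318 = (-3 + sqrt(4277)/9) - 108318 = -108321 + sqrt(4277)/9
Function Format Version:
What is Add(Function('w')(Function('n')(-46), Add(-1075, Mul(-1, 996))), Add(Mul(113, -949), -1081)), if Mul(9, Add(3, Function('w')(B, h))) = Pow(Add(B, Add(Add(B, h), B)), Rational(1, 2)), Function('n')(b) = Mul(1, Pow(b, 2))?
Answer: Add(-108321, Mul(Rational(1, 9), Pow(4277, Rational(1, 2)))) ≈ -1.0831e+5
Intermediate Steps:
Function('n')(b) = Pow(b, 2)
Function('w')(B, h) = Add(-3, Mul(Rational(1, 9), Pow(Add(h, Mul(3, B)), Rational(1, 2)))) (Function('w')(B, h) = Add(-3, Mul(Rational(1, 9), Pow(Add(B, Add(Add(B, h), B)), Rational(1, 2)))) = Add(-3, Mul(Rational(1, 9), Pow(Add(B, Add(h, Mul(2, B))), Rational(1, 2)))) = Add(-3, Mul(Rational(1, 9), Pow(Add(h, Mul(3, B)), Rational(1, 2)))))
Add(Function('w')(Function('n')(-46), Add(-1075, Mul(-1, 996))), Add(Mul(113, -949), -1081)) = Add(Add(-3, Mul(Rational(1, 9), Pow(Add(Add(-1075, Mul(-1, 996)), Mul(3, Pow(-46, 2))), Rational(1, 2)))), Add(Mul(113, -949), -1081)) = Add(Add(-3, Mul(Rational(1, 9), Pow(Add(Add(-1075, -996), Mul(3, 2116)), Rational(1, 2)))), Add(-107237, -1081)) = Add(Add(-3, Mul(Rational(1, 9), Pow(Add(-2071, 6348), Rational(1, 2)))), -108318) = Add(Add(-3, Mul(Rational(1, 9), Pow(4277, Rational(1, 2)))), -108318) = Add(-108321, Mul(Rational(1, 9), Pow(4277, Rational(1, 2))))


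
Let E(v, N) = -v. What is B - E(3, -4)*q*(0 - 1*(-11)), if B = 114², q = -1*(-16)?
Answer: 13524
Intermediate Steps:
q = 16
B = 12996
B - E(3, -4)*q*(0 - 1*(-11)) = 12996 - -1*3*16*(0 - 1*(-11)) = 12996 - (-3*16)*(0 + 11) = 12996 - (-48)*11 = 12996 - 1*(-528) = 12996 + 528 = 13524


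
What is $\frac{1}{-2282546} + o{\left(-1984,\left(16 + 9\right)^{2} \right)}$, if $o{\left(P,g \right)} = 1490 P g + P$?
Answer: $- \frac{4217236518171265}{2282546} \approx -1.8476 \cdot 10^{9}$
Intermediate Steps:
$o{\left(P,g \right)} = P + 1490 P g$ ($o{\left(P,g \right)} = 1490 P g + P = P + 1490 P g$)
$\frac{1}{-2282546} + o{\left(-1984,\left(16 + 9\right)^{2} \right)} = \frac{1}{-2282546} - 1984 \left(1 + 1490 \left(16 + 9\right)^{2}\right) = - \frac{1}{2282546} - 1984 \left(1 + 1490 \cdot 25^{2}\right) = - \frac{1}{2282546} - 1984 \left(1 + 1490 \cdot 625\right) = - \frac{1}{2282546} - 1984 \left(1 + 931250\right) = - \frac{1}{2282546} - 1847601984 = - \frac{4217236518171265}{2282546}$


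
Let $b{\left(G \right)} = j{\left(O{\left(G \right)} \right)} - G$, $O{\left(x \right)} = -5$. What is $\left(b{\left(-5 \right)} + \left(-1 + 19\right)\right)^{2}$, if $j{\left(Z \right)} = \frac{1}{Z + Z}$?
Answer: $\frac{52441}{100} \approx 524.41$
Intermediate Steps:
$j{\left(Z \right)} = \frac{1}{2 Z}$
$b{\left(G \right)} = - \frac{1}{10} - G$ ($b{\left(G \right)} = \frac{1}{2 \left(-5\right)} - G = \frac{1}{2} \left(- \frac{1}{5}\right) - G = - \frac{1}{10} - G$)
$\left(b{\left(-5 \right)} + \left(-1 + 19\right)\right)^{2} = \left(\left(- \frac{1}{10} - -5\right) + \left(-1 + 19\right)\right)^{2} = \left(\left(- \frac{1}{10} + 5\right) + 18\right)^{2} = \left(\frac{49}{10} + 18\right)^{2} = \left(\frac{229}{10}\right)^{2} = \frac{52441}{100}$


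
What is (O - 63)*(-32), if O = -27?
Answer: 2880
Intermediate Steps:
(O - 63)*(-32) = (-27 - 63)*(-32) = -90*(-32) = 2880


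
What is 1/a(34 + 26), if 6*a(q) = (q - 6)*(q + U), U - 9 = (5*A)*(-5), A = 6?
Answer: -1/729 ≈ -0.0013717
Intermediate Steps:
U = -141 (U = 9 + (5*6)*(-5) = 9 + 30*(-5) = 9 - 150 = -141)
a(q) = (-141 + q)*(-6 + q)/6 (a(q) = ((q - 6)*(q - 141))/6 = ((-6 + q)*(-141 + q))/6 = ((-141 + q)*(-6 + q))/6 = (-141 + q)*(-6 + q)/6)
1/a(34 + 26) = 1/(141 - 49*(34 + 26)/2 + (34 + 26)²/6) = 1/(141 - 49/2*60 + (⅙)*60²) = 1/(141 - 1470 + (⅙)*3600) = 1/(141 - 1470 + 600) = 1/(-729) = -1/729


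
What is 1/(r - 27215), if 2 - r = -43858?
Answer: 1/16645 ≈ 6.0078e-5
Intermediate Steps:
r = 43860 (r = 2 - 1*(-43858) = 2 + 43858 = 43860)
1/(r - 27215) = 1/(43860 - 27215) = 1/16645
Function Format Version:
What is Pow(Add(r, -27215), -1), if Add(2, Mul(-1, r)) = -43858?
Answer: Rational(1, 16645) ≈ 6.0078e-5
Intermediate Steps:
r = 43860 (r = Add(2, Mul(-1, -43858)) = Add(2, 43858) = 43860)
Pow(Add(r, -27215), -1) = Pow(Add(43860, -27215), -1) = Pow(16645, -1) = Rational(1, 16645)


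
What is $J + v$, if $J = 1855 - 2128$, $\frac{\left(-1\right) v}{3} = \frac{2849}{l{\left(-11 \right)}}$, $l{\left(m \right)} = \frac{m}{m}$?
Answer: $-8820$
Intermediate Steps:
$l{\left(m \right)} = 1$
$v = -8547$ ($v = - 3 \cdot \frac{2849}{1} = - 3 \cdot 2849 \cdot 1 = \left(-3\right) 2849 = -8547$)
$J = -273$
$J + v = -273 - 8547 = -8820$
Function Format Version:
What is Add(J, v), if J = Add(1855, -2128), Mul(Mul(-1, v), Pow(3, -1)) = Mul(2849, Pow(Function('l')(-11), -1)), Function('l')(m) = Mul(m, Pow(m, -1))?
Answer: -8820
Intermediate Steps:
Function('l')(m) = 1
v = -8547 (v = Mul(-3, Mul(2849, Pow(1, -1))) = Mul(-3, Mul(2849, 1)) = Mul(-3, 2849) = -8547)
J = -273
Add(J, v) = Add(-273, -8547) = -8820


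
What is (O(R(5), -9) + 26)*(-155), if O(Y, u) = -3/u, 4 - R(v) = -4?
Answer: -12245/3 ≈ -4081.7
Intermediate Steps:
R(v) = 8 (R(v) = 4 - 1*(-4) = 4 + 4 = 8)
(O(R(5), -9) + 26)*(-155) = (-3/(-9) + 26)*(-155) = (-3*(-⅑) + 26)*(-155) = (⅓ + 26)*(-155) = (79/3)*(-155) = -12245/3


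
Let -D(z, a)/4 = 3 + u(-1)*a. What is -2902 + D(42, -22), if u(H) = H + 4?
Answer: -2650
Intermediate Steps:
u(H) = 4 + H
D(z, a) = -12 - 12*a (D(z, a) = -4*(3 + (4 - 1)*a) = -4*(3 + 3*a) = -12 - 12*a)
-2902 + D(42, -22) = -2902 + (-12 - 12*(-22)) = -2902 + (-12 + 264) = -2902 + 252 = -2650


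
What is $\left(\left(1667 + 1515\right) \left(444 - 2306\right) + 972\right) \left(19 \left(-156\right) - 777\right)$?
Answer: $22161354792$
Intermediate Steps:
$\left(\left(1667 + 1515\right) \left(444 - 2306\right) + 972\right) \left(19 \left(-156\right) - 777\right) = \left(3182 \left(-1862\right) + 972\right) \left(-2964 - 777\right) = \left(-5924884 + 972\right) \left(-3741\right) = \left(-5923912\right) \left(-3741\right) = 22161354792$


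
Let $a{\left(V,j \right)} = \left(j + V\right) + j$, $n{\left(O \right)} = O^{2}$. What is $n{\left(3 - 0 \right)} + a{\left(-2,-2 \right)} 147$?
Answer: $-873$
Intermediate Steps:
$a{\left(V,j \right)} = V + 2 j$ ($a{\left(V,j \right)} = \left(V + j\right) + j = V + 2 j$)
$n{\left(3 - 0 \right)} + a{\left(-2,-2 \right)} 147 = \left(3 - 0\right)^{2} + \left(-2 + 2 \left(-2\right)\right) 147 = \left(3 + 0\right)^{2} + \left(-2 - 4\right) 147 = 3^{2} - 882 = 9 - 882 = -873$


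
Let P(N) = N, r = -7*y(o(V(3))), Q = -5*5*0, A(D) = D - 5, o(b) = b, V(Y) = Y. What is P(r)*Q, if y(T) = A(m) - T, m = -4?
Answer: 0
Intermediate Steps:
A(D) = -5 + D
y(T) = -9 - T (y(T) = (-5 - 4) - T = -9 - T)
Q = 0 (Q = -25*0 = 0)
r = 84 (r = -7*(-9 - 1*3) = -7*(-9 - 3) = -7*(-12) = 84)
P(r)*Q = 84*0 = 0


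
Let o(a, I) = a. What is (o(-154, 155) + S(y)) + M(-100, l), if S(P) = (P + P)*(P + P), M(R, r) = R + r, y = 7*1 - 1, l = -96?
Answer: -206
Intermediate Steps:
y = 6 (y = 7 - 1 = 6)
S(P) = 4*P**2 (S(P) = (2*P)*(2*P) = 4*P**2)
(o(-154, 155) + S(y)) + M(-100, l) = (-154 + 4*6**2) + (-100 - 96) = (-154 + 4*36) - 196 = (-154 + 144) - 196 = -10 - 196 = -206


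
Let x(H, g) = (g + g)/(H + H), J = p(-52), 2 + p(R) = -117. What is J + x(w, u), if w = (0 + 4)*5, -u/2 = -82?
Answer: -554/5 ≈ -110.80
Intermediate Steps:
p(R) = -119 (p(R) = -2 - 117 = -119)
J = -119
u = 164 (u = -2*(-82) = 164)
w = 20 (w = 4*5 = 20)
x(H, g) = g/H (x(H, g) = (2*g)/((2*H)) = (2*g)*(1/(2*H)) = g/H)
J + x(w, u) = -119 + 164/20 = -119 + 164*(1/20) = -119 + 41/5 = -554/5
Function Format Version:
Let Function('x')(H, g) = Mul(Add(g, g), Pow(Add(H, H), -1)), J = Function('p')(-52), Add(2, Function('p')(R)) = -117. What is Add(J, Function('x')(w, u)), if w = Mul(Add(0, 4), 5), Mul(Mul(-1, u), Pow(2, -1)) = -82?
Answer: Rational(-554, 5) ≈ -110.80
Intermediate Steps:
Function('p')(R) = -119 (Function('p')(R) = Add(-2, -117) = -119)
J = -119
u = 164 (u = Mul(-2, -82) = 164)
w = 20 (w = Mul(4, 5) = 20)
Function('x')(H, g) = Mul(g, Pow(H, -1)) (Function('x')(H, g) = Mul(Mul(2, g), Pow(Mul(2, H), -1)) = Mul(Mul(2, g), Mul(Rational(1, 2), Pow(H, -1))) = Mul(g, Pow(H, -1)))
Add(J, Function('x')(w, u)) = Add(-119, Mul(164, Pow(20, -1))) = Add(-119, Mul(164, Rational(1, 20))) = Add(-119, Rational(41, 5)) = Rational(-554, 5)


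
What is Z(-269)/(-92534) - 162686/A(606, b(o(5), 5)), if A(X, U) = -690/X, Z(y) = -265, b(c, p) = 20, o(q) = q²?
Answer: 1520452649199/10641410 ≈ 1.4288e+5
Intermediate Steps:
Z(-269)/(-92534) - 162686/A(606, b(o(5), 5)) = -265/(-92534) - 162686/((-690/606)) = -265*(-1/92534) - 162686/((-690*1/606)) = 265/92534 - 162686/(-115/101) = 265/92534 - 162686*(-101/115) = 265/92534 + 16431286/115 = 1520452649199/10641410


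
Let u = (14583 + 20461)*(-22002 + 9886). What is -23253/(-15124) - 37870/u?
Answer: 1234204524149/802693263112 ≈ 1.5376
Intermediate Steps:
u = -424593104 (u = 35044*(-12116) = -424593104)
-23253/(-15124) - 37870/u = -23253/(-15124) - 37870/(-424593104) = -23253*(-1/15124) - 37870*(-1/424593104) = 23253/15124 + 18935/212296552 = 1234204524149/802693263112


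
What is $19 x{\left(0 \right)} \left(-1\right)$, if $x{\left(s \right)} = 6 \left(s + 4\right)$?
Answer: $-456$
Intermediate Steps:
$x{\left(s \right)} = 24 + 6 s$ ($x{\left(s \right)} = 6 \left(4 + s\right) = 24 + 6 s$)
$19 x{\left(0 \right)} \left(-1\right) = 19 \left(24 + 6 \cdot 0\right) \left(-1\right) = 19 \left(24 + 0\right) \left(-1\right) = 19 \cdot 24 \left(-1\right) = 456 \left(-1\right) = -456$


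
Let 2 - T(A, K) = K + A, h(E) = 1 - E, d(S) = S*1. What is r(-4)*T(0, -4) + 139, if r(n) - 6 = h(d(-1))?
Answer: 187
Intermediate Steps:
d(S) = S
T(A, K) = 2 - A - K (T(A, K) = 2 - (K + A) = 2 - (A + K) = 2 + (-A - K) = 2 - A - K)
r(n) = 8 (r(n) = 6 + (1 - 1*(-1)) = 6 + (1 + 1) = 6 + 2 = 8)
r(-4)*T(0, -4) + 139 = 8*(2 - 1*0 - 1*(-4)) + 139 = 8*(2 + 0 + 4) + 139 = 8*6 + 139 = 48 + 139 = 187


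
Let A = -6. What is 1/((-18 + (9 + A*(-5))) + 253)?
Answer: 1/274 ≈ 0.0036496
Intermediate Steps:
1/((-18 + (9 + A*(-5))) + 253) = 1/((-18 + (9 - 6*(-5))) + 253) = 1/((-18 + (9 + 30)) + 253) = 1/((-18 + 39) + 253) = 1/(21 + 253) = 1/274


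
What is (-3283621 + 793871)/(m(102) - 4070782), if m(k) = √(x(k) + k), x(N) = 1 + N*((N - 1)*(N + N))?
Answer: 10135229484500/16571263989813 + 2489750*√2101711/16571263989813 ≈ 0.61183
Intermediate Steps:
x(N) = 1 + 2*N²*(-1 + N) (x(N) = 1 + N*((-1 + N)*(2*N)) = 1 + N*(2*N*(-1 + N)) = 1 + 2*N²*(-1 + N))
m(k) = √(1 + k - 2*k² + 2*k³) (m(k) = √((1 - 2*k² + 2*k³) + k) = √(1 + k - 2*k² + 2*k³))
(-3283621 + 793871)/(m(102) - 4070782) = (-3283621 + 793871)/(√(1 + 102 - 2*102² + 2*102³) - 4070782) = -2489750/(√(1 + 102 - 2*10404 + 2*1061208) - 4070782) = -2489750/(√(1 + 102 - 20808 + 2122416) - 4070782) = -2489750/(√2101711 - 4070782) = -2489750/(-4070782 + √2101711)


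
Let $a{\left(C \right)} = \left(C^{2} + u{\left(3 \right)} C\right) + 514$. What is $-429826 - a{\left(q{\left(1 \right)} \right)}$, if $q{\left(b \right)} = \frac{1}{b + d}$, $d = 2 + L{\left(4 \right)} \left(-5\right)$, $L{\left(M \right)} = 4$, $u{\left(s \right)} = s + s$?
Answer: $- \frac{124368159}{289} \approx -4.3034 \cdot 10^{5}$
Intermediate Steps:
$u{\left(s \right)} = 2 s$
$d = -18$ ($d = 2 + 4 \left(-5\right) = 2 - 20 = -18$)
$q{\left(b \right)} = \frac{1}{-18 + b}$ ($q{\left(b \right)} = \frac{1}{b - 18} = \frac{1}{-18 + b}$)
$a{\left(C \right)} = 514 + C^{2} + 6 C$ ($a{\left(C \right)} = \left(C^{2} + 2 \cdot 3 C\right) + 514 = \left(C^{2} + 6 C\right) + 514 = 514 + C^{2} + 6 C$)
$-429826 - a{\left(q{\left(1 \right)} \right)} = -429826 - \left(514 + \left(\frac{1}{-18 + 1}\right)^{2} + \frac{6}{-18 + 1}\right) = -429826 - \left(514 + \left(\frac{1}{-17}\right)^{2} + \frac{6}{-17}\right) = -429826 - \left(514 + \left(- \frac{1}{17}\right)^{2} + 6 \left(- \frac{1}{17}\right)\right) = -429826 - \left(514 + \frac{1}{289} - \frac{6}{17}\right) = -429826 - \frac{148445}{289} = - \frac{124368159}{289}$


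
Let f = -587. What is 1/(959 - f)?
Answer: 1/1546 ≈ 0.00064683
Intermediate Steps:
1/(959 - f) = 1/(959 - 1*(-587)) = 1/(959 + 587) = 1/1546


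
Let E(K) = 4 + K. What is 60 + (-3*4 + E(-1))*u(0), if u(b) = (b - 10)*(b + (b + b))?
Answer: 60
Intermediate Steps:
u(b) = 3*b*(-10 + b) (u(b) = (-10 + b)*(b + 2*b) = (-10 + b)*(3*b) = 3*b*(-10 + b))
60 + (-3*4 + E(-1))*u(0) = 60 + (-3*4 + (4 - 1))*(3*0*(-10 + 0)) = 60 + (-12 + 3)*(3*0*(-10)) = 60 - 9*0 = 60 + 0 = 60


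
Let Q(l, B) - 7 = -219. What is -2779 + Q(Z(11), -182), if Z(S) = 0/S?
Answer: -2991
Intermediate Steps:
Z(S) = 0
Q(l, B) = -212 (Q(l, B) = 7 - 219 = -212)
-2779 + Q(Z(11), -182) = -2779 - 212 = -2991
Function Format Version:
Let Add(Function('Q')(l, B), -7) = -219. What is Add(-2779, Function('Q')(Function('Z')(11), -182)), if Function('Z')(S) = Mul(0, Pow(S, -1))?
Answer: -2991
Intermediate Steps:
Function('Z')(S) = 0
Function('Q')(l, B) = -212 (Function('Q')(l, B) = Add(7, -219) = -212)
Add(-2779, Function('Q')(Function('Z')(11), -182)) = Add(-2779, -212) = -2991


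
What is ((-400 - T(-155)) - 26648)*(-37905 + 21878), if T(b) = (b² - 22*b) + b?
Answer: 870714856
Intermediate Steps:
T(b) = b² - 21*b
((-400 - T(-155)) - 26648)*(-37905 + 21878) = ((-400 - (-155)*(-21 - 155)) - 26648)*(-37905 + 21878) = ((-400 - (-155)*(-176)) - 26648)*(-16027) = ((-400 - 1*27280) - 26648)*(-16027) = ((-400 - 27280) - 26648)*(-16027) = (-27680 - 26648)*(-16027) = -54328*(-16027) = 870714856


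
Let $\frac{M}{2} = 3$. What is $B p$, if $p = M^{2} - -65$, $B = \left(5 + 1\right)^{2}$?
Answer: $3636$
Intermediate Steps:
$M = 6$ ($M = 2 \cdot 3 = 6$)
$B = 36$ ($B = 6^{2} = 36$)
$p = 101$ ($p = 6^{2} - -65 = 36 + 65 = 101$)
$B p = 36 \cdot 101 = 3636$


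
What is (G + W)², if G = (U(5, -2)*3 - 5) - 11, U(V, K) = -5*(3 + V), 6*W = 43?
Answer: 597529/36 ≈ 16598.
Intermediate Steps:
W = 43/6 (W = (⅙)*43 = 43/6 ≈ 7.1667)
U(V, K) = -15 - 5*V
G = -136 (G = ((-15 - 5*5)*3 - 5) - 11 = ((-15 - 25)*3 - 5) - 11 = (-40*3 - 5) - 11 = (-120 - 5) - 11 = -125 - 11 = -136)
(G + W)² = (-136 + 43/6)² = (-773/6)² = 597529/36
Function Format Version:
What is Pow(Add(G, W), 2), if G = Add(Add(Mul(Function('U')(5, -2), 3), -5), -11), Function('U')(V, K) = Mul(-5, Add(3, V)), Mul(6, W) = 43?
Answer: Rational(597529, 36) ≈ 16598.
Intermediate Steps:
W = Rational(43, 6) (W = Mul(Rational(1, 6), 43) = Rational(43, 6) ≈ 7.1667)
Function('U')(V, K) = Add(-15, Mul(-5, V))
G = -136 (G = Add(Add(Mul(Add(-15, Mul(-5, 5)), 3), -5), -11) = Add(Add(Mul(Add(-15, -25), 3), -5), -11) = Add(Add(Mul(-40, 3), -5), -11) = Add(Add(-120, -5), -11) = Add(-125, -11) = -136)
Pow(Add(G, W), 2) = Pow(Add(-136, Rational(43, 6)), 2) = Pow(Rational(-773, 6), 2) = Rational(597529, 36)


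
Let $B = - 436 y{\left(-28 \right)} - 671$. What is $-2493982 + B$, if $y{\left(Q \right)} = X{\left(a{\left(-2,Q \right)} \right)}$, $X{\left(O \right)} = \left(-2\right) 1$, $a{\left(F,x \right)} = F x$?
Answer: $-2493781$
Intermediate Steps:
$X{\left(O \right)} = -2$
$y{\left(Q \right)} = -2$
$B = 201$ ($B = \left(-436\right) \left(-2\right) - 671 = 872 - 671 = 201$)
$-2493982 + B = -2493982 + 201 = -2493781$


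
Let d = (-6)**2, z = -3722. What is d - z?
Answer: 3758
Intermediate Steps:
d = 36
d - z = 36 - 1*(-3722) = 36 + 3722 = 3758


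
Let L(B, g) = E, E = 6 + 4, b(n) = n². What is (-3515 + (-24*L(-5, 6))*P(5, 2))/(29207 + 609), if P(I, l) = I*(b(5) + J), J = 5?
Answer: -39515/29816 ≈ -1.3253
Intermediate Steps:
P(I, l) = 30*I (P(I, l) = I*(5² + 5) = I*(25 + 5) = I*30 = 30*I)
E = 10
L(B, g) = 10
(-3515 + (-24*L(-5, 6))*P(5, 2))/(29207 + 609) = (-3515 + (-24*10)*(30*5))/(29207 + 609) = (-3515 - 240*150)/29816 = (-3515 - 36000)*(1/29816) = -39515*1/29816 = -39515/29816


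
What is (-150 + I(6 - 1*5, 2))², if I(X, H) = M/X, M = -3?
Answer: 23409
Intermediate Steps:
I(X, H) = -3/X
(-150 + I(6 - 1*5, 2))² = (-150 - 3/(6 - 1*5))² = (-150 - 3/(6 - 5))² = (-150 - 3/1)² = (-150 - 3*1)² = (-150 - 3)² = (-153)² = 23409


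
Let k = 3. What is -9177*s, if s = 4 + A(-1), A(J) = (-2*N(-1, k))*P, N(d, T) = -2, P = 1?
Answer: -73416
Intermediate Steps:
A(J) = 4 (A(J) = -2*(-2)*1 = 4*1 = 4)
s = 8 (s = 4 + 4 = 8)
-9177*s = -9177*8 = -73416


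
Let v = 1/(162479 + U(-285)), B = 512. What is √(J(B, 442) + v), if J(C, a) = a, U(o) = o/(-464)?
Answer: √2512210318125736026/75390541 ≈ 21.024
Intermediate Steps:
U(o) = -o/464 (U(o) = o*(-1/464) = -o/464)
v = 464/75390541 (v = 1/(162479 - 1/464*(-285)) = 1/(162479 + 285/464) = 1/(75390541/464) = 464/75390541 ≈ 6.1546e-6)
√(J(B, 442) + v) = √(442 + 464/75390541) = √(33322619586/75390541) = √2512210318125736026/75390541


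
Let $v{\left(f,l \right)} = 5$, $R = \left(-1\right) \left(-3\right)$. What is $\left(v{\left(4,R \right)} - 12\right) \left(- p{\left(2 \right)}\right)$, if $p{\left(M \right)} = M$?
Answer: $14$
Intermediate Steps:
$R = 3$
$\left(v{\left(4,R \right)} - 12\right) \left(- p{\left(2 \right)}\right) = \left(5 - 12\right) \left(\left(-1\right) 2\right) = \left(-7\right) \left(-2\right) = 14$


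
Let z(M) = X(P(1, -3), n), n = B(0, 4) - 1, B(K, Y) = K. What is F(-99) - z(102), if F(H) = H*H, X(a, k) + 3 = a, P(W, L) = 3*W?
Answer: 9801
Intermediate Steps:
n = -1 (n = 0 - 1 = -1)
X(a, k) = -3 + a
z(M) = 0 (z(M) = -3 + 3*1 = -3 + 3 = 0)
F(H) = H**2
F(-99) - z(102) = (-99)**2 - 1*0 = 9801 + 0 = 9801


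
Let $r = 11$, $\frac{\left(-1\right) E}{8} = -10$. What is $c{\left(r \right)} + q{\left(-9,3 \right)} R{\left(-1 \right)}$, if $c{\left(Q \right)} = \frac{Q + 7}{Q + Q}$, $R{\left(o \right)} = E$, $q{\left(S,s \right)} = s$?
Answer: $\frac{2649}{11} \approx 240.82$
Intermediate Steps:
$E = 80$ ($E = \left(-8\right) \left(-10\right) = 80$)
$R{\left(o \right)} = 80$
$c{\left(Q \right)} = \frac{7 + Q}{2 Q}$
$c{\left(r \right)} + q{\left(-9,3 \right)} R{\left(-1 \right)} = \frac{7 + 11}{2 \cdot 11} + 3 \cdot 80 = \frac{1}{2} \cdot \frac{1}{11} \cdot 18 + 240 = \frac{9}{11} + 240 = \frac{2649}{11}$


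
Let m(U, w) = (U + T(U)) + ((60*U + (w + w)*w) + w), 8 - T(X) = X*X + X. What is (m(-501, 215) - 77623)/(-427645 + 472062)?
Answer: -266011/44417 ≈ -5.9889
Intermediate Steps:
T(X) = 8 - X - X² (T(X) = 8 - (X*X + X) = 8 - (X² + X) = 8 - (X + X²) = 8 + (-X - X²) = 8 - X - X²)
m(U, w) = 8 + w - U² + 2*w² + 60*U (m(U, w) = (U + (8 - U - U²)) + ((60*U + (w + w)*w) + w) = (8 - U²) + ((60*U + (2*w)*w) + w) = (8 - U²) + ((60*U + 2*w²) + w) = (8 - U²) + ((2*w² + 60*U) + w) = (8 - U²) + (w + 2*w² + 60*U) = 8 + w - U² + 2*w² + 60*U)
(m(-501, 215) - 77623)/(-427645 + 472062) = ((8 + 215 - 1*(-501)² + 2*215² + 60*(-501)) - 77623)/(-427645 + 472062) = ((8 + 215 - 1*251001 + 2*46225 - 30060) - 77623)/44417 = ((8 + 215 - 251001 + 92450 - 30060) - 77623)*(1/44417) = (-188388 - 77623)*(1/44417) = -266011*1/44417 = -266011/44417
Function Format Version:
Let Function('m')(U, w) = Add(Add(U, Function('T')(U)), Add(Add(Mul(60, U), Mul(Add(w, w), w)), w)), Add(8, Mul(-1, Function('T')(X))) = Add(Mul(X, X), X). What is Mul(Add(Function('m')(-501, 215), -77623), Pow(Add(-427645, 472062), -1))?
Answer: Rational(-266011, 44417) ≈ -5.9889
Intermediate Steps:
Function('T')(X) = Add(8, Mul(-1, X), Mul(-1, Pow(X, 2))) (Function('T')(X) = Add(8, Mul(-1, Add(Mul(X, X), X))) = Add(8, Mul(-1, Add(Pow(X, 2), X))) = Add(8, Mul(-1, Add(X, Pow(X, 2)))) = Add(8, Add(Mul(-1, X), Mul(-1, Pow(X, 2)))) = Add(8, Mul(-1, X), Mul(-1, Pow(X, 2))))
Function('m')(U, w) = Add(8, w, Mul(-1, Pow(U, 2)), Mul(2, Pow(w, 2)), Mul(60, U)) (Function('m')(U, w) = Add(Add(U, Add(8, Mul(-1, U), Mul(-1, Pow(U, 2)))), Add(Add(Mul(60, U), Mul(Add(w, w), w)), w)) = Add(Add(8, Mul(-1, Pow(U, 2))), Add(Add(Mul(60, U), Mul(Mul(2, w), w)), w)) = Add(Add(8, Mul(-1, Pow(U, 2))), Add(Add(Mul(60, U), Mul(2, Pow(w, 2))), w)) = Add(Add(8, Mul(-1, Pow(U, 2))), Add(Add(Mul(2, Pow(w, 2)), Mul(60, U)), w)) = Add(Add(8, Mul(-1, Pow(U, 2))), Add(w, Mul(2, Pow(w, 2)), Mul(60, U))) = Add(8, w, Mul(-1, Pow(U, 2)), Mul(2, Pow(w, 2)), Mul(60, U)))
Mul(Add(Function('m')(-501, 215), -77623), Pow(Add(-427645, 472062), -1)) = Mul(Add(Add(8, 215, Mul(-1, Pow(-501, 2)), Mul(2, Pow(215, 2)), Mul(60, -501)), -77623), Pow(Add(-427645, 472062), -1)) = Mul(Add(Add(8, 215, Mul(-1, 251001), Mul(2, 46225), -30060), -77623), Pow(44417, -1)) = Mul(Add(Add(8, 215, -251001, 92450, -30060), -77623), Rational(1, 44417)) = Mul(Add(-188388, -77623), Rational(1, 44417)) = Mul(-266011, Rational(1, 44417)) = Rational(-266011, 44417)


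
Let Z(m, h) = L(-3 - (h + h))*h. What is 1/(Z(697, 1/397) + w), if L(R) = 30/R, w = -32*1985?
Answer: -1193/75779390 ≈ -1.5743e-5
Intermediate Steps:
w = -63520
Z(m, h) = 30*h/(-3 - 2*h) (Z(m, h) = (30/(-3 - (h + h)))*h = (30/(-3 - 2*h))*h = 30*h/(-3 - 2*h))
1/(Z(697, 1/397) + w) = 1/(-30/(397*(3 + 2/397)) - 63520) = 1/(-30*1/397/(3 + 2*(1/397)) - 63520) = 1/(-30*1/397/(3 + 2/397) - 63520) = 1/(-30*1/397/1193/397 - 63520) = 1/(-30*1/397*397/1193 - 63520) = 1/(-30/1193 - 63520) = 1/(-75779390/1193) = -1193/75779390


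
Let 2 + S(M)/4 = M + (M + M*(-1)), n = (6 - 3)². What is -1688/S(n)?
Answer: -422/7 ≈ -60.286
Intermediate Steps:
n = 9 (n = 3² = 9)
S(M) = -8 + 4*M (S(M) = -8 + 4*(M + (M + M*(-1))) = -8 + 4*(M + (M - M)) = -8 + 4*(M + 0) = -8 + 4*M)
-1688/S(n) = -1688/(-8 + 4*9) = -1688/(-8 + 36) = -1688/28 = -1688*1/28 = -422/7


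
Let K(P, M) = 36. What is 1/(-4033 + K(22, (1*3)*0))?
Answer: -1/3997 ≈ -0.00025019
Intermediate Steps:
1/(-4033 + K(22, (1*3)*0)) = 1/(-4033 + 36) = 1/(-3997) = -1/3997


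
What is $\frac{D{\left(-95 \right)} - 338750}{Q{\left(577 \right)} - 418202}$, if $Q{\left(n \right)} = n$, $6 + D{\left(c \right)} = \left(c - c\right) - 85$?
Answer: $\frac{338841}{417625} \approx 0.81135$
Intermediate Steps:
$D{\left(c \right)} = -91$ ($D{\left(c \right)} = -6 + \left(\left(c - c\right) - 85\right) = -6 + \left(0 - 85\right) = -6 - 85 = -91$)
$\frac{D{\left(-95 \right)} - 338750}{Q{\left(577 \right)} - 418202} = \frac{-91 - 338750}{577 - 418202} = \frac{-91 - 338750}{-417625} = \left(-338841\right) \left(- \frac{1}{417625}\right) = \frac{338841}{417625}$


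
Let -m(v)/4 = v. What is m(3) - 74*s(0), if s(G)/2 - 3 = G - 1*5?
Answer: 284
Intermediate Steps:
s(G) = -4 + 2*G (s(G) = 6 + 2*(G - 1*5) = 6 + 2*(G - 5) = 6 + 2*(-5 + G) = 6 + (-10 + 2*G) = -4 + 2*G)
m(v) = -4*v
m(3) - 74*s(0) = -4*3 - 74*(-4 + 2*0) = -12 - 74*(-4 + 0) = -12 - 74*(-4) = -12 + 296 = 284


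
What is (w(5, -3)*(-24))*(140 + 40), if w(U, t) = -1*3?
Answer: 12960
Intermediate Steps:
w(U, t) = -3
(w(5, -3)*(-24))*(140 + 40) = (-3*(-24))*(140 + 40) = 72*180 = 12960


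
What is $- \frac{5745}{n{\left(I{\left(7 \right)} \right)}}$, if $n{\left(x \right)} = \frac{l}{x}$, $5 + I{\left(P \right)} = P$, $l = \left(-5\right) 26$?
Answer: $\frac{1149}{13} \approx 88.385$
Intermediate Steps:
$l = -130$
$I{\left(P \right)} = -5 + P$
$n{\left(x \right)} = - \frac{130}{x}$
$- \frac{5745}{n{\left(I{\left(7 \right)} \right)}} = - \frac{5745}{\left(-130\right) \frac{1}{-5 + 7}} = - \frac{5745}{\left(-130\right) \frac{1}{2}} = - \frac{5745}{-65} = \left(-5745\right) \left(- \frac{1}{65}\right) = \frac{1149}{13}$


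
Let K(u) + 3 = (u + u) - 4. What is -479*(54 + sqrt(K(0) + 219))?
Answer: -25866 - 958*sqrt(53) ≈ -32840.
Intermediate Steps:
K(u) = -7 + 2*u (K(u) = -3 + ((u + u) - 4) = -3 + (2*u - 4) = -3 + (-4 + 2*u) = -7 + 2*u)
-479*(54 + sqrt(K(0) + 219)) = -479*(54 + sqrt((-7 + 2*0) + 219)) = -479*(54 + sqrt((-7 + 0) + 219)) = -479*(54 + sqrt(-7 + 219)) = -479*(54 + sqrt(212)) = -479*(54 + 2*sqrt(53)) = -25866 - 958*sqrt(53)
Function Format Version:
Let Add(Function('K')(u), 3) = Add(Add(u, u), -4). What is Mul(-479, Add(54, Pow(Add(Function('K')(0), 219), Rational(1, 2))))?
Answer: Add(-25866, Mul(-958, Pow(53, Rational(1, 2)))) ≈ -32840.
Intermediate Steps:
Function('K')(u) = Add(-7, Mul(2, u)) (Function('K')(u) = Add(-3, Add(Add(u, u), -4)) = Add(-3, Add(Mul(2, u), -4)) = Add(-3, Add(-4, Mul(2, u))) = Add(-7, Mul(2, u)))
Mul(-479, Add(54, Pow(Add(Function('K')(0), 219), Rational(1, 2)))) = Mul(-479, Add(54, Pow(Add(Add(-7, Mul(2, 0)), 219), Rational(1, 2)))) = Mul(-479, Add(54, Pow(Add(Add(-7, 0), 219), Rational(1, 2)))) = Mul(-479, Add(54, Pow(Add(-7, 219), Rational(1, 2)))) = Mul(-479, Add(54, Pow(212, Rational(1, 2)))) = Mul(-479, Add(54, Mul(2, Pow(53, Rational(1, 2))))) = Add(-25866, Mul(-958, Pow(53, Rational(1, 2))))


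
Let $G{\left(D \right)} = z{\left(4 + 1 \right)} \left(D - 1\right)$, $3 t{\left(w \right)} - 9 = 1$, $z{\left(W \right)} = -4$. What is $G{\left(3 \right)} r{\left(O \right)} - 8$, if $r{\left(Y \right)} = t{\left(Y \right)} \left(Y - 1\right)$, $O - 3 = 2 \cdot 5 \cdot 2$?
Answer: $- \frac{1784}{3} \approx -594.67$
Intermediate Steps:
$t{\left(w \right)} = \frac{10}{3}$ ($t{\left(w \right)} = 3 + \frac{1}{3} \cdot 1 = 3 + \frac{1}{3} = \frac{10}{3}$)
$O = 23$ ($O = 3 + 2 \cdot 5 \cdot 2 = 3 + 10 \cdot 2 = 3 + 20 = 23$)
$r{\left(Y \right)} = - \frac{10}{3} + \frac{10 Y}{3}$ ($r{\left(Y \right)} = \frac{10 \left(Y - 1\right)}{3} = \frac{10 \left(-1 + Y\right)}{3} = - \frac{10}{3} + \frac{10 Y}{3}$)
$G{\left(D \right)} = 4 - 4 D$ ($G{\left(D \right)} = - 4 \left(D - 1\right) = - 4 \left(-1 + D\right) = 4 - 4 D$)
$G{\left(3 \right)} r{\left(O \right)} - 8 = \left(4 - 12\right) \left(- \frac{10}{3} + \frac{10}{3} \cdot 23\right) - 8 = \left(4 - 12\right) \left(- \frac{10}{3} + \frac{230}{3}\right) - 8 = \left(-8\right) \frac{220}{3} - 8 = - \frac{1760}{3} - 8 = - \frac{1784}{3}$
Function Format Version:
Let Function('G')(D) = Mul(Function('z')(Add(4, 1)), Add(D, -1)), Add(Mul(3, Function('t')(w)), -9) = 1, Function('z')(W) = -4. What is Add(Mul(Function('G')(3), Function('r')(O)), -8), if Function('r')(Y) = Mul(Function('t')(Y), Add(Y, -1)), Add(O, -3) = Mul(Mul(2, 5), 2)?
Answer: Rational(-1784, 3) ≈ -594.67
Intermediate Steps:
Function('t')(w) = Rational(10, 3) (Function('t')(w) = Add(3, Mul(Rational(1, 3), 1)) = Add(3, Rational(1, 3)) = Rational(10, 3))
O = 23 (O = Add(3, Mul(Mul(2, 5), 2)) = Add(3, Mul(10, 2)) = Add(3, 20) = 23)
Function('r')(Y) = Add(Rational(-10, 3), Mul(Rational(10, 3), Y)) (Function('r')(Y) = Mul(Rational(10, 3), Add(Y, -1)) = Mul(Rational(10, 3), Add(-1, Y)) = Add(Rational(-10, 3), Mul(Rational(10, 3), Y)))
Function('G')(D) = Add(4, Mul(-4, D)) (Function('G')(D) = Mul(-4, Add(D, -1)) = Mul(-4, Add(-1, D)) = Add(4, Mul(-4, D)))
Add(Mul(Function('G')(3), Function('r')(O)), -8) = Add(Mul(Add(4, Mul(-4, 3)), Add(Rational(-10, 3), Mul(Rational(10, 3), 23))), -8) = Add(Mul(Add(4, -12), Add(Rational(-10, 3), Rational(230, 3))), -8) = Add(Mul(-8, Rational(220, 3)), -8) = Add(Rational(-1760, 3), -8) = Rational(-1784, 3)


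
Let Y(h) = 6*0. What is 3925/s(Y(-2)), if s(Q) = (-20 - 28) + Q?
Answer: -3925/48 ≈ -81.771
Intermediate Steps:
Y(h) = 0
s(Q) = -48 + Q
3925/s(Y(-2)) = 3925/(-48 + 0) = 3925/(-48) = 3925*(-1/48) = -3925/48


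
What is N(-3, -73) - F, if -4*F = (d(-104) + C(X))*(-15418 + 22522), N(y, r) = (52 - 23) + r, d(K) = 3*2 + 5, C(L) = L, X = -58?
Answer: -83516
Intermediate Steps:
d(K) = 11 (d(K) = 6 + 5 = 11)
N(y, r) = 29 + r
F = 83472 (F = -(11 - 58)*(-15418 + 22522)/4 = -(-47)*7104/4 = -¼*(-333888) = 83472)
N(-3, -73) - F = (29 - 73) - 1*83472 = -44 - 83472 = -83516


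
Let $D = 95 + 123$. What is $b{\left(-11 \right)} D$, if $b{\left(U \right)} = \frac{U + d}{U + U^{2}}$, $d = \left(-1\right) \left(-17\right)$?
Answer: $\frac{654}{55} \approx 11.891$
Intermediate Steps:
$d = 17$
$b{\left(U \right)} = \frac{17 + U}{U + U^{2}}$ ($b{\left(U \right)} = \frac{U + 17}{U + U^{2}} = \frac{17 + U}{U + U^{2}}$)
$D = 218$
$b{\left(-11 \right)} D = \frac{17 - 11}{\left(-11\right) \left(1 - 11\right)} 218 = \left(- \frac{1}{11}\right) \frac{1}{-10} \cdot 6 \cdot 218 = \left(- \frac{1}{11}\right) \left(- \frac{1}{10}\right) 6 \cdot 218 = \frac{3}{55} \cdot 218 = \frac{654}{55}$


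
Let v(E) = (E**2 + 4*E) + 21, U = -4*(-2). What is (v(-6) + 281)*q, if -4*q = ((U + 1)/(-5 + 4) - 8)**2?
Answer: -45373/2 ≈ -22687.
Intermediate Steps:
U = 8
v(E) = 21 + E**2 + 4*E
q = -289/4 (q = -((8 + 1)/(-5 + 4) - 8)**2/4 = -(9/(-1) - 8)**2/4 = -(9*(-1) - 8)**2/4 = -(-9 - 8)**2/4 = -1/4*(-17)**2 = -1/4*289 = -289/4 ≈ -72.250)
(v(-6) + 281)*q = ((21 + (-6)**2 + 4*(-6)) + 281)*(-289/4) = ((21 + 36 - 24) + 281)*(-289/4) = (33 + 281)*(-289/4) = 314*(-289/4) = -45373/2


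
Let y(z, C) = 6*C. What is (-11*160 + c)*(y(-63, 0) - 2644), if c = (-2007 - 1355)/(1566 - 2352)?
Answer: 1824357356/393 ≈ 4.6421e+6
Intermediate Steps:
c = 1681/393 (c = -3362/(-786) = -3362*(-1/786) = 1681/393 ≈ 4.2774)
(-11*160 + c)*(y(-63, 0) - 2644) = (-11*160 + 1681/393)*(6*0 - 2644) = (-1760 + 1681/393)*(0 - 2644) = -689999/393*(-2644) = 1824357356/393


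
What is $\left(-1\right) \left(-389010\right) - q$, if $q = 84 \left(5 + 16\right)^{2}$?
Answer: $351966$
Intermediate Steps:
$q = 37044$ ($q = 84 \cdot 21^{2} = 84 \cdot 441 = 37044$)
$\left(-1\right) \left(-389010\right) - q = \left(-1\right) \left(-389010\right) - 37044 = 389010 - 37044 = 351966$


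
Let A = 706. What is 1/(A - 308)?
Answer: 1/398 ≈ 0.0025126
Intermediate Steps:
1/(A - 308) = 1/(706 - 308) = 1/398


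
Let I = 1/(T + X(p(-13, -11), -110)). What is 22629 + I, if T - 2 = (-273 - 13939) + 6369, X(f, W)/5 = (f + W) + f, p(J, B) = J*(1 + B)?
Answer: 160462238/7091 ≈ 22629.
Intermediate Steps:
X(f, W) = 5*W + 10*f (X(f, W) = 5*((f + W) + f) = 5*((W + f) + f) = 5*(W + 2*f) = 5*W + 10*f)
T = -7841 (T = 2 + ((-273 - 13939) + 6369) = 2 + (-14212 + 6369) = 2 - 7843 = -7841)
I = -1/7091 (I = 1/(-7841 + (5*(-110) + 10*(-13*(1 - 11)))) = 1/(-7841 + (-550 + 10*(-13*(-10)))) = 1/(-7841 + (-550 + 10*130)) = 1/(-7841 + (-550 + 1300)) = 1/(-7841 + 750) = 1/(-7091) = -1/7091 ≈ -0.00014102)
22629 + I = 22629 - 1/7091 = 160462238/7091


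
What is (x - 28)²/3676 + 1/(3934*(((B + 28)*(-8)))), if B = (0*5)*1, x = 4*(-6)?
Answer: 595701097/809837504 ≈ 0.73558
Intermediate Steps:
x = -24
B = 0 (B = 0*1 = 0)
(x - 28)²/3676 + 1/(3934*(((B + 28)*(-8)))) = (-24 - 28)²/3676 + 1/(3934*(((0 + 28)*(-8)))) = (-52)²*(1/3676) + 1/(3934*((28*(-8)))) = 2704*(1/3676) + (1/3934)/(-224) = 676/919 + (1/3934)*(-1/224) = 676/919 - 1/881216 = 595701097/809837504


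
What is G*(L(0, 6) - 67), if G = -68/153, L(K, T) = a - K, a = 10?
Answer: 76/3 ≈ 25.333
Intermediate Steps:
L(K, T) = 10 - K
G = -4/9 (G = -68*1/153 = -4/9 ≈ -0.44444)
G*(L(0, 6) - 67) = -4*((10 - 1*0) - 67)/9 = -4*((10 + 0) - 67)/9 = -4*(10 - 67)/9 = -4/9*(-57) = 76/3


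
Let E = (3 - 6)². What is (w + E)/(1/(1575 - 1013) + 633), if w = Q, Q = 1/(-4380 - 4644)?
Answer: 22821415/1605130464 ≈ 0.014218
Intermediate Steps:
E = 9 (E = (-3)² = 9)
Q = -1/9024 (Q = 1/(-9024) = -1/9024 ≈ -0.00011082)
w = -1/9024 ≈ -0.00011082
(w + E)/(1/(1575 - 1013) + 633) = (-1/9024 + 9)/(1/(1575 - 1013) + 633) = 81215/(9024*(1/562 + 633)) = 81215/(9024*(355747/562)) = (81215/9024)*(562/355747) = 22821415/1605130464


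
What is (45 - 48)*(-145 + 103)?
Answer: 126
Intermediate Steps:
(45 - 48)*(-145 + 103) = -3*(-42) = 126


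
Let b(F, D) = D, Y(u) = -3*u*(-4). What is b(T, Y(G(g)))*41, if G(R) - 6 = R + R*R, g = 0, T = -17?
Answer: 2952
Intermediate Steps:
G(R) = 6 + R + R**2 (G(R) = 6 + (R + R*R) = 6 + (R + R**2) = 6 + R + R**2)
Y(u) = 12*u
b(T, Y(G(g)))*41 = (12*(6 + 0 + 0**2))*41 = (12*(6 + 0 + 0))*41 = (12*6)*41 = 72*41 = 2952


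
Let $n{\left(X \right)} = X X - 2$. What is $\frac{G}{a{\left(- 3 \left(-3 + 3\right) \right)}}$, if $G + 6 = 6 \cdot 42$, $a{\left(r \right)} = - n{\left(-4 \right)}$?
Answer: $- \frac{123}{7} \approx -17.571$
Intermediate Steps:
$n{\left(X \right)} = -2 + X^{2}$ ($n{\left(X \right)} = X^{2} - 2 = -2 + X^{2}$)
$a{\left(r \right)} = -14$ ($a{\left(r \right)} = - (-2 + \left(-4\right)^{2}) = - (-2 + 16) = \left(-1\right) 14 = -14$)
$G = 246$ ($G = -6 + 6 \cdot 42 = -6 + 252 = 246$)
$\frac{G}{a{\left(- 3 \left(-3 + 3\right) \right)}} = \frac{246}{-14} = 246 \left(- \frac{1}{14}\right) = - \frac{123}{7}$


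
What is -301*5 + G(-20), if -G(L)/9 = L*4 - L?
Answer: -965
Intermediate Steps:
G(L) = -27*L (G(L) = -9*(L*4 - L) = -9*(4*L - L) = -27*L)
-301*5 + G(-20) = -301*5 - 27*(-20) = -1505 + 540 = -965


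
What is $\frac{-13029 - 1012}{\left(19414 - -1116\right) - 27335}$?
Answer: $\frac{14041}{6805} \approx 2.0633$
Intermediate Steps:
$\frac{-13029 - 1012}{\left(19414 - -1116\right) - 27335} = - \frac{14041}{\left(19414 + 1116\right) - 27335} = - \frac{14041}{20530 - 27335} = - \frac{14041}{-6805} = \left(-14041\right) \left(- \frac{1}{6805}\right) = \frac{14041}{6805}$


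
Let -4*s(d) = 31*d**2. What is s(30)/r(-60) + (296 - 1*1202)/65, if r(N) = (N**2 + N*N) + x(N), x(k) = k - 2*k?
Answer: -468729/31460 ≈ -14.899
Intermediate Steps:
x(k) = -k
s(d) = -31*d**2/4
r(N) = -N + 2*N**2 (r(N) = (N**2 + N*N) - N = (N**2 + N**2) - N = 2*N**2 - N = -N + 2*N**2)
s(30)/r(-60) + (296 - 1*1202)/65 = (-31/4*30**2)/((-60*(-1 + 2*(-60)))) + (296 - 1*1202)/65 = (-31/4*900)/((-60*(-1 - 120))) + (296 - 1202)*(1/65) = -6975/((-60*(-121))) - 906*1/65 = -6975/7260 - 906/65 = -6975*1/7260 - 906/65 = -465/484 - 906/65 = -468729/31460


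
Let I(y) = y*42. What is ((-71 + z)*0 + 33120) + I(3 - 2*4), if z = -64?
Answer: 32910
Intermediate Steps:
I(y) = 42*y
((-71 + z)*0 + 33120) + I(3 - 2*4) = ((-71 - 64)*0 + 33120) + 42*(3 - 2*4) = (-135*0 + 33120) + 42*(3 - 8) = (0 + 33120) + 42*(-5) = 33120 - 210 = 32910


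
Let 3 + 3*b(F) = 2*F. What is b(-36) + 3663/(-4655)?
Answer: -120038/4655 ≈ -25.787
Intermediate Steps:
b(F) = -1 + 2*F/3 (b(F) = -1 + (2*F)/3 = -1 + 2*F/3)
b(-36) + 3663/(-4655) = (-1 + (⅔)*(-36)) + 3663/(-4655) = (-1 - 24) + 3663*(-1/4655) = -25 - 3663/4655 = -120038/4655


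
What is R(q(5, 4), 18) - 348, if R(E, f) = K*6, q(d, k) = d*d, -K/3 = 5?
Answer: -438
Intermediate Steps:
K = -15 (K = -3*5 = -15)
q(d, k) = d²
R(E, f) = -90 (R(E, f) = -15*6 = -90)
R(q(5, 4), 18) - 348 = -90 - 348 = -438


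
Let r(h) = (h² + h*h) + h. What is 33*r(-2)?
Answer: 198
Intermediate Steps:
r(h) = h + 2*h² (r(h) = (h² + h²) + h = 2*h² + h = h + 2*h²)
33*r(-2) = 33*(-2*(1 + 2*(-2))) = 33*(-2*(1 - 4)) = 33*(-2*(-3)) = 33*6 = 198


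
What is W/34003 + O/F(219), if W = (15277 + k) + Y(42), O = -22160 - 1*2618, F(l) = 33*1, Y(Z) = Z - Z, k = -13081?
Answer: -842453866/1122099 ≈ -750.78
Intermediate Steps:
Y(Z) = 0
F(l) = 33
O = -24778 (O = -22160 - 2618 = -24778)
W = 2196 (W = (15277 - 13081) + 0 = 2196 + 0 = 2196)
W/34003 + O/F(219) = 2196/34003 - 24778/33 = -842453866/1122099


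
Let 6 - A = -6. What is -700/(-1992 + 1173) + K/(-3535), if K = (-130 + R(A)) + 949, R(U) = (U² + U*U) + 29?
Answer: 220588/413595 ≈ 0.53334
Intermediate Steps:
A = 12 (A = 6 - 1*(-6) = 6 + 6 = 12)
R(U) = 29 + 2*U² (R(U) = (U² + U²) + 29 = 2*U² + 29 = 29 + 2*U²)
K = 1136 (K = (-130 + (29 + 2*12²)) + 949 = (-130 + (29 + 2*144)) + 949 = (-130 + (29 + 288)) + 949 = (-130 + 317) + 949 = 187 + 949 = 1136)
-700/(-1992 + 1173) + K/(-3535) = -700/(-1992 + 1173) + 1136/(-3535) = -700/(-819) + 1136*(-1/3535) = -700*(-1/819) - 1136/3535 = 100/117 - 1136/3535 = 220588/413595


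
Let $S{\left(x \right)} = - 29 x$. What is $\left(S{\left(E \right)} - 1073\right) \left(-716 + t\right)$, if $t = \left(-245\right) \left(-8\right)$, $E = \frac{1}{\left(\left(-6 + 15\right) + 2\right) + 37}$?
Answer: $- \frac{16026763}{12} \approx -1.3356 \cdot 10^{6}$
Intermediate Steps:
$E = \frac{1}{48}$ ($E = \frac{1}{\left(9 + 2\right) + 37} = \frac{1}{11 + 37} = \frac{1}{48} \approx 0.020833$)
$t = 1960$
$S{\left(x \right)} = - 29 x$
$\left(S{\left(E \right)} - 1073\right) \left(-716 + t\right) = \left(\left(-29\right) \frac{1}{48} - 1073\right) \left(-716 + 1960\right) = \left(- \frac{29}{48} - 1073\right) 1244 = \left(- \frac{51533}{48}\right) 1244 = - \frac{16026763}{12}$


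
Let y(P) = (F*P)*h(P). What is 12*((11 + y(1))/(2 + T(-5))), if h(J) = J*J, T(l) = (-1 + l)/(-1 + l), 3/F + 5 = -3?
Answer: 85/2 ≈ 42.500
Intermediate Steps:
F = -3/8 (F = 3/(-5 - 3) = 3/(-8) = 3*(-⅛) = -3/8 ≈ -0.37500)
T(l) = 1
h(J) = J²
y(P) = -3*P³/8 (y(P) = (-3*P/8)*P² = -3*P³/8)
12*((11 + y(1))/(2 + T(-5))) = 12*((11 - 3/8*1³)/(2 + 1)) = 12*((11 - 3/8*1)/3) = 12*((11 - 3/8)*(⅓)) = 12*((85/8)*(⅓)) = 12*(85/24) = 85/2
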